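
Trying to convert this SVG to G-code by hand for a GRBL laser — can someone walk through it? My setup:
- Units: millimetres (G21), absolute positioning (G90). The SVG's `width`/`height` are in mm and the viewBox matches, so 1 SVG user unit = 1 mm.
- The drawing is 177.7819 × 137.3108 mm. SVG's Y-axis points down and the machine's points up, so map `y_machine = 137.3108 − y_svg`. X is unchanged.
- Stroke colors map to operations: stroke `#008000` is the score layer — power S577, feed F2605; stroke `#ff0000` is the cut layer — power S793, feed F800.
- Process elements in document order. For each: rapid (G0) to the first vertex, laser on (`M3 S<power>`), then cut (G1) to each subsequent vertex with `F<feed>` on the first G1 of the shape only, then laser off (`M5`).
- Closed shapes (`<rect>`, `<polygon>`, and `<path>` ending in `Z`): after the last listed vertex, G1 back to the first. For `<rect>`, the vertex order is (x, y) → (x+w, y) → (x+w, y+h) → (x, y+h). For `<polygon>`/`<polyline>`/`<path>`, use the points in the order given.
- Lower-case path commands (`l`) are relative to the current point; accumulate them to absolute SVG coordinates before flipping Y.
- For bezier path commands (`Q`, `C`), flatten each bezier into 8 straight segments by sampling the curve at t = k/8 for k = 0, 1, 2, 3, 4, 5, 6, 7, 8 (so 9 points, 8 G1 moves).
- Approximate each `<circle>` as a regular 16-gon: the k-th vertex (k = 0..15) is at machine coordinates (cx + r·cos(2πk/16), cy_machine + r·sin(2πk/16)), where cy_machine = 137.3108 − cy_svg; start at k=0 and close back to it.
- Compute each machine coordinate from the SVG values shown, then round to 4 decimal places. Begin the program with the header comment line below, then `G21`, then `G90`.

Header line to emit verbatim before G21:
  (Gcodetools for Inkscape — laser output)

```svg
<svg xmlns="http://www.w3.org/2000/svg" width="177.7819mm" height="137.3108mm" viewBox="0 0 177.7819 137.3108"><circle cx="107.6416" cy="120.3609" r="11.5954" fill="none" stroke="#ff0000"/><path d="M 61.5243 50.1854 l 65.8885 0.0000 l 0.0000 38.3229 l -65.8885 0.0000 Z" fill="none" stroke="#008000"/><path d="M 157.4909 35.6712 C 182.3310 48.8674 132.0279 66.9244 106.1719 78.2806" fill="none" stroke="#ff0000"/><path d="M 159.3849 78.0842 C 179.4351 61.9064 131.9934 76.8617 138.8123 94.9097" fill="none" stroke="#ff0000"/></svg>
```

(Gcodetools for Inkscape — laser output)
G21
G90
G0 X119.2370 Y16.9499
M3 S793
G1 X118.3544 Y21.3873 F800
G1 X115.8408 Y25.1491
G1 X112.0790 Y27.6627
G1 X107.6416 Y28.5453
G1 X103.2042 Y27.6627
G1 X99.4424 Y25.1491
G1 X96.9288 Y21.3873
G1 X96.0462 Y16.9499
G1 X96.9288 Y12.5125
G1 X99.4424 Y8.7507
G1 X103.2042 Y6.2371
G1 X107.6416 Y5.3545
G1 X112.0790 Y6.2371
G1 X115.8408 Y8.7507
G1 X118.3544 Y12.5125
G1 X119.2370 Y16.9499
M5
G0 X61.5243 Y87.1254
M3 S577
G1 X127.4128 Y87.1254 F2605
G1 X127.4128 Y48.8025
G1 X61.5243 Y48.8025
G1 X61.5243 Y87.1254
M5
G0 X157.4909 Y101.6396
M3 S793
G1 X163.4781 Y96.4858 F800
G1 X163.5877 Y91.0117
G1 X158.9868 Y85.3529
G1 X150.8424 Y79.6449
G1 X140.3217 Y74.0231
G1 X128.5916 Y68.6231
G1 X116.8193 Y63.5803
G1 X106.1719 Y59.0302
M5
G0 X159.3849 Y59.2266
M3 S793
G1 X163.9778 Y63.8887 F800
G1 X163.6702 Y65.9606
G1 X159.8888 Y65.7710
G1 X154.0603 Y63.6485
G1 X147.6117 Y59.9217
G1 X141.9696 Y54.9191
G1 X138.5609 Y48.9694
G1 X138.8123 Y42.4011
M5

viewBox `0 0 177.7819 137.3108` with mm width/height → 1 unit = 1 mm. Flip: y_m = 137.3108 − y_svg.

**Shape 1** — `<circle>` circle, stroke `#ff0000` → cut (S793, F800). Machine vertices: (119.2370,16.9499) → (118.3544,21.3873) → (115.8408,25.1491) → (112.0790,27.6627) → (107.6416,28.5453) → (103.2042,27.6627) → (99.4424,25.1491) → (96.9288,21.3873) → (96.0462,16.9499) → (96.9288,12.5125) → (99.4424,8.7507) → (103.2042,6.2371) → (107.6416,5.3545) → (112.0790,6.2371) → (115.8408,8.7507) → (118.3544,12.5125) → (119.2370,16.9499). Closed: final G1 returns to the first vertex.

**Shape 2** — `<path>` rectangle, stroke `#008000` → score (S577, F2605). Machine vertices: (61.5243,87.1254) → (127.4128,87.1254) → (127.4128,48.8025) → (61.5243,48.8025) → (61.5243,87.1254). Closed: final G1 returns to the first vertex.

**Shape 3** — `<path>` cubic bezier, stroke `#ff0000` → cut (S793, F800). Control points (SVG): P0=(157.4909,35.6712), P1=(182.3310,48.8674), P2=(132.0279,66.9244), P3=(106.1719,78.2806); sampled at t=k/8. Machine vertices: (157.4909,101.6396) → (163.4781,96.4858) → (163.5877,91.0117) → (158.9868,85.3529) → (150.8424,79.6449) → (140.3217,74.0231) → (128.5916,68.6231) → (116.8193,63.5803) → (106.1719,59.0302). Open path.

**Shape 4** — `<path>` cubic bezier, stroke `#ff0000` → cut (S793, F800). Control points (SVG): P0=(159.3849,78.0842), P1=(179.4351,61.9064), P2=(131.9934,76.8617), P3=(138.8123,94.9097); sampled at t=k/8. Machine vertices: (159.3849,59.2266) → (163.9778,63.8887) → (163.6702,65.9606) → (159.8888,65.7710) → (154.0603,63.6485) → (147.6117,59.9217) → (141.9696,54.9191) → (138.5609,48.9694) → (138.8123,42.4011). Open path.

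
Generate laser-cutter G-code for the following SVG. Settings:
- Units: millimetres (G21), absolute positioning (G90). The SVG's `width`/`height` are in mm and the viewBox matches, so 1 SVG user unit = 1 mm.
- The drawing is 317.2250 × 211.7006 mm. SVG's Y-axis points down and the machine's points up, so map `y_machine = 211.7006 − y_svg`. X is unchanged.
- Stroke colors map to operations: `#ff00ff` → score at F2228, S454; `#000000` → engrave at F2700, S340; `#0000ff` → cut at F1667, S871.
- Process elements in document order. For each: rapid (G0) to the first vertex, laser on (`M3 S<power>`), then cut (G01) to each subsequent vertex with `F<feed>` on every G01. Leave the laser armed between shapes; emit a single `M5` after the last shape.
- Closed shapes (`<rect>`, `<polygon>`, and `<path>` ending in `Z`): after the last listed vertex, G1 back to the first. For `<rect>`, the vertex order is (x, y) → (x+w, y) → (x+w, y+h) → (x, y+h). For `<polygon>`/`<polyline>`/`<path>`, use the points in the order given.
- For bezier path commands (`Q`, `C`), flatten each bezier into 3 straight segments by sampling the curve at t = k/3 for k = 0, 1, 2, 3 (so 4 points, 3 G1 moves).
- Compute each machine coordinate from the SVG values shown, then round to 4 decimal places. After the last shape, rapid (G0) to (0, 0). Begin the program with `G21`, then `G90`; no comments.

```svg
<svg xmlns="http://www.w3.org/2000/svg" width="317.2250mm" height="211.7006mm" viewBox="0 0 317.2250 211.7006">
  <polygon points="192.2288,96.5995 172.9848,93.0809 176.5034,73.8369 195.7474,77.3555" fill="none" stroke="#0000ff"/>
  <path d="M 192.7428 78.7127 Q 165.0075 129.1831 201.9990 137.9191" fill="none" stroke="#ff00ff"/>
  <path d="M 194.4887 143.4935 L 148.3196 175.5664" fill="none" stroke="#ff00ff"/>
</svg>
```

viewBox `0 0 317.2250 211.7006` with mm width/height → 1 unit = 1 mm. Flip: y_m = 211.7006 − y_svg.

**Shape 1** — `<polygon>` regular polygon, stroke `#0000ff` → cut (S871, F1667). Machine vertices: (192.2288,115.1011) → (172.9848,118.6197) → (176.5034,137.8637) → (195.7474,134.3451) → (192.2288,115.1011). Closed: final G1 returns to the first vertex.

**Shape 2** — `<path>` quadratic bezier, stroke `#ff00ff` → score (S454, F2228). Control points (SVG): P0=(192.7428,78.7127), P1=(165.0075,129.1831), P2=(201.9990,137.9191); sampled at t=k/3. Machine vertices: (192.7428,132.9879) → (181.4445,103.9781) → (184.5299,84.2427) → (201.9990,73.7815). Open path.

**Shape 3** — `<path>` line segment, stroke `#ff00ff` → score (S454, F2228). Machine vertices: (194.4887,68.2071) → (148.3196,36.1342). Open path.

G21
G90
G0 X192.2288 Y115.1011
M3 S871
G01 X172.9848 Y118.6197 F1667
G01 X176.5034 Y137.8637 F1667
G01 X195.7474 Y134.3451 F1667
G01 X192.2288 Y115.1011 F1667
G0 X192.7428 Y132.9879
M3 S454
G01 X181.4445 Y103.9781 F2228
G01 X184.5299 Y84.2427 F2228
G01 X201.9990 Y73.7815 F2228
G0 X194.4887 Y68.2071
M3 S454
G01 X148.3196 Y36.1342 F2228
M5
G0 X0.0000 Y0.0000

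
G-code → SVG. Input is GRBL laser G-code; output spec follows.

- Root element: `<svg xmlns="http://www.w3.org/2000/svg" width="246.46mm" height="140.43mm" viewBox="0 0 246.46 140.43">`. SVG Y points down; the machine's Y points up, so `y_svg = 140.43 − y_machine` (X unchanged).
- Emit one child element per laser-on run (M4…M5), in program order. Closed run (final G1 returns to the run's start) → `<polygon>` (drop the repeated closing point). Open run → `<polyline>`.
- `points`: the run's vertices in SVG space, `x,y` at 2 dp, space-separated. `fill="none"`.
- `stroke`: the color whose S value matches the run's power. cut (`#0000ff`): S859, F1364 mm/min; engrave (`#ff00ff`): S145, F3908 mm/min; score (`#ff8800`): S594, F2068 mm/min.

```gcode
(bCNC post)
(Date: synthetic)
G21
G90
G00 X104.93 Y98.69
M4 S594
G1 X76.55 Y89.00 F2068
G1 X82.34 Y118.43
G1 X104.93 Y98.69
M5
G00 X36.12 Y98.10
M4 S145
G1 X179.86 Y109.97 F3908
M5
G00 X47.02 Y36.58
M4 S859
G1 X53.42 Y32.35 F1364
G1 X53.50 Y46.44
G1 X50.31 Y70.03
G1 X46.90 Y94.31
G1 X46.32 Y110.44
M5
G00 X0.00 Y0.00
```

Machine Y-up, SVG Y-down with viewBox height 140.43, so y_svg = 140.43 − y_machine; X carries over.

Run 1: the run's S594 means `#ff8800` (score). The run returns to its start, so emit a `<polygon>` with points (Y-flipped): 104.93,41.74 76.55,51.43 82.34,22.00.

Run 2: power S145 maps to stroke `#ff00ff` (engrave). The run is open, so emit a `<polyline>` with points (Y-flipped): 36.12,42.33 179.86,30.46.

Run 3: power S859 maps to stroke `#0000ff` (cut). The run is open, so emit a `<polyline>` with points (Y-flipped): 47.02,103.85 53.42,108.08 53.50,93.99 50.31,70.40 46.90,46.12 46.32,29.99.

<svg xmlns="http://www.w3.org/2000/svg" width="246.46mm" height="140.43mm" viewBox="0 0 246.46 140.43">
  <polygon points="104.93,41.74 76.55,51.43 82.34,22.00" fill="none" stroke="#ff8800"/>
  <polyline points="36.12,42.33 179.86,30.46" fill="none" stroke="#ff00ff"/>
  <polyline points="47.02,103.85 53.42,108.08 53.50,93.99 50.31,70.40 46.90,46.12 46.32,29.99" fill="none" stroke="#0000ff"/>
</svg>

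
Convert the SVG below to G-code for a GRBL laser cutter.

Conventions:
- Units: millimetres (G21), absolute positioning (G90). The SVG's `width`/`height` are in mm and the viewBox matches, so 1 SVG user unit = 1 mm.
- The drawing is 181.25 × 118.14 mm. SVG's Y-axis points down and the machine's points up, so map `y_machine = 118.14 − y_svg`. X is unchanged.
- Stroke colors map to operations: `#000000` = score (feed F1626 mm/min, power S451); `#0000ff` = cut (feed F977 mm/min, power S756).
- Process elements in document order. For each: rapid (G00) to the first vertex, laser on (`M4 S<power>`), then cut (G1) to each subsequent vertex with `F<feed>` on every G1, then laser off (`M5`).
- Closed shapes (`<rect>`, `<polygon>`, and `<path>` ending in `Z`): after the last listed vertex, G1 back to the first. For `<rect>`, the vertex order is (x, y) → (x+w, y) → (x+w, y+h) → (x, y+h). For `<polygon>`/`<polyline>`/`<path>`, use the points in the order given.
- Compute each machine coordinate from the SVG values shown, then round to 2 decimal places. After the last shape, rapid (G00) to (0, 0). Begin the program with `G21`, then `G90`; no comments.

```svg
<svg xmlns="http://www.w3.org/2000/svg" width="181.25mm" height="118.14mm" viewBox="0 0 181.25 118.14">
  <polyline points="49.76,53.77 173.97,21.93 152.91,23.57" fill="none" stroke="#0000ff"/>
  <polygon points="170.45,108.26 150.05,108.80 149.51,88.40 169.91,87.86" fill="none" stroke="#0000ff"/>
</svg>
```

viewBox `0 0 181.25 118.14` with mm width/height → 1 unit = 1 mm. Flip: y_m = 118.14 − y_svg.

**Shape 1** — `<polyline>` open polyline, stroke `#0000ff` → cut (S756, F977). Machine vertices: (49.76,64.37) → (173.97,96.21) → (152.91,94.57). Open path.

**Shape 2** — `<polygon>` regular polygon, stroke `#0000ff` → cut (S756, F977). Machine vertices: (170.45,9.88) → (150.05,9.34) → (149.51,29.74) → (169.91,30.28) → (170.45,9.88). Closed: final G1 returns to the first vertex.

G21
G90
G00 X49.76 Y64.37
M4 S756
G1 X173.97 Y96.21 F977
G1 X152.91 Y94.57 F977
M5
G00 X170.45 Y9.88
M4 S756
G1 X150.05 Y9.34 F977
G1 X149.51 Y29.74 F977
G1 X169.91 Y30.28 F977
G1 X170.45 Y9.88 F977
M5
G00 X0.00 Y0.00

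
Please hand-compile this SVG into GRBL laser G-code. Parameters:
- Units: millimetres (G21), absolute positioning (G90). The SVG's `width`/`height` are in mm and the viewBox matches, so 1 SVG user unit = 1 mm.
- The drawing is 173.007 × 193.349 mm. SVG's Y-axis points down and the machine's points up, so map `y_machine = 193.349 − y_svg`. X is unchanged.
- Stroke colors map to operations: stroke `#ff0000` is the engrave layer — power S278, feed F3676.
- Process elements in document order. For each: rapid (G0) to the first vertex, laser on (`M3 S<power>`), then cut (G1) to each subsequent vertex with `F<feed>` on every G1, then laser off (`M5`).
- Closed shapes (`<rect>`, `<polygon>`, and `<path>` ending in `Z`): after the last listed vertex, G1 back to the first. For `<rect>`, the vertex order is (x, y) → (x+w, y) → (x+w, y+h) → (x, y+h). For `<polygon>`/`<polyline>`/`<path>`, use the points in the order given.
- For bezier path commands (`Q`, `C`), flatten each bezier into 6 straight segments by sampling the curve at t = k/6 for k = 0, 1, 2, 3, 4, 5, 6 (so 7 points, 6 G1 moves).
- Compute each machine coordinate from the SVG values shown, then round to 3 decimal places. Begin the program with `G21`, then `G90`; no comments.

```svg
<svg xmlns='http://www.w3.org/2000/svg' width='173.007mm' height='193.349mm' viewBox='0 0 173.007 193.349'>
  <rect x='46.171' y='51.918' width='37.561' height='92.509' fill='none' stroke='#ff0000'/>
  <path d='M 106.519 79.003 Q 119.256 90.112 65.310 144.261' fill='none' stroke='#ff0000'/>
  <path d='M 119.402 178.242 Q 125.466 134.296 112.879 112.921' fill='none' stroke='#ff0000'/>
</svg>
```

1 u = 1 mm; y_m = 193.349 − y.

[1] `<rect>` rectangle, #ff0000→engrave S278 F3676: (46.171,141.431) → (83.732,141.431) → (83.732,48.922) → (46.171,48.922) → (46.171,141.431) (closed)

[2] `<path>` quadratic bezier, #ff0000→engrave S278 F3676: (106.519,114.346) → (108.912,109.447) → (107.601,102.158) → (102.585,92.477) → (93.865,80.405) → (81.440,65.942) → (65.310,49.088)

[3] `<path>` quadratic bezier, #ff0000→engrave S278 F3676: (119.402,15.107) → (120.905,29.129) → (121.372,41.896) → (120.803,53.410) → (119.198,63.670) → (116.557,72.676) → (112.879,80.428)

G21
G90
G0 X46.171 Y141.431
M3 S278
G1 X83.732 Y141.431 F3676
G1 X83.732 Y48.922 F3676
G1 X46.171 Y48.922 F3676
G1 X46.171 Y141.431 F3676
M5
G0 X106.519 Y114.346
M3 S278
G1 X108.912 Y109.447 F3676
G1 X107.601 Y102.158 F3676
G1 X102.585 Y92.477 F3676
G1 X93.865 Y80.405 F3676
G1 X81.440 Y65.942 F3676
G1 X65.310 Y49.088 F3676
M5
G0 X119.402 Y15.107
M3 S278
G1 X120.905 Y29.129 F3676
G1 X121.372 Y41.896 F3676
G1 X120.803 Y53.410 F3676
G1 X119.198 Y63.670 F3676
G1 X116.557 Y72.676 F3676
G1 X112.879 Y80.428 F3676
M5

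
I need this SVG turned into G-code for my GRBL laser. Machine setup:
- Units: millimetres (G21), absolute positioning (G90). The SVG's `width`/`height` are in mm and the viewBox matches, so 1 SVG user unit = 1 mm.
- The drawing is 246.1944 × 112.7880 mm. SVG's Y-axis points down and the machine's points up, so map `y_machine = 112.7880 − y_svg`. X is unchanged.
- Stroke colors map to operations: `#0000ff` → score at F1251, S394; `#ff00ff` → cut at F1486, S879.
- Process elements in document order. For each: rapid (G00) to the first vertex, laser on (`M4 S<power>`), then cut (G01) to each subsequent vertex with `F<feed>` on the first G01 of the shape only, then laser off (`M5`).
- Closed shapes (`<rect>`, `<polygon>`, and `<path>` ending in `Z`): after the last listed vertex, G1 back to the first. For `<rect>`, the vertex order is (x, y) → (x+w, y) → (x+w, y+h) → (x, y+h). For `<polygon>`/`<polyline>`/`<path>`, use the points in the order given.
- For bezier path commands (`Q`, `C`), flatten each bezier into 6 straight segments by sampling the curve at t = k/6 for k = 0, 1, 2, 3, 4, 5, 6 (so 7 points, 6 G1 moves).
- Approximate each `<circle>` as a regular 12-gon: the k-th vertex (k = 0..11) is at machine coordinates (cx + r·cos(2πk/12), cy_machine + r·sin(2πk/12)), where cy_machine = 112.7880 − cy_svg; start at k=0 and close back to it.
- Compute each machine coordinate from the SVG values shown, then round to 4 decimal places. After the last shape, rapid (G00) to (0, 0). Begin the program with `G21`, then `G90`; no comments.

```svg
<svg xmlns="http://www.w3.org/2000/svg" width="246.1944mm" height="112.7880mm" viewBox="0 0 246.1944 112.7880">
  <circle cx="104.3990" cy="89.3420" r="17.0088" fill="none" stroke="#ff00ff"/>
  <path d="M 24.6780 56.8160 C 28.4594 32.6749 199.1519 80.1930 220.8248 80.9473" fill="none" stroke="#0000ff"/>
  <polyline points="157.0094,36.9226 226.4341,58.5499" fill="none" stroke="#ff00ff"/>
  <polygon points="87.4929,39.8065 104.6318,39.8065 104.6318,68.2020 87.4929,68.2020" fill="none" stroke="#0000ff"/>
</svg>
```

G21
G90
G00 X121.4078 Y23.4460
M4 S879
G01 X119.1291 Y31.9504 F1486
G01 X112.9034 Y38.1761
G01 X104.3990 Y40.4548
G01 X95.8946 Y38.1761
G01 X89.6689 Y31.9504
G01 X87.3902 Y23.4460
G01 X89.6689 Y14.9416
G01 X95.8946 Y8.7159
G01 X104.3990 Y6.4372
G01 X112.9034 Y8.7159
G01 X119.1291 Y14.9416
G01 X121.4078 Y23.4460
M5
G00 X24.6780 Y55.9720
M4 S394
G01 X39.0153 Y62.6192 F1251
G01 X72.3953 Y60.6127
G01 X116.0421 Y53.2421
G01 X161.1798 Y43.7969
G01 X199.0327 Y35.5666
G01 X220.8248 Y31.8407
M5
G00 X157.0094 Y75.8654
M4 S879
G01 X226.4341 Y54.2381 F1486
M5
G00 X87.4929 Y72.9815
M4 S394
G01 X104.6318 Y72.9815 F1251
G01 X104.6318 Y44.5860
G01 X87.4929 Y44.5860
G01 X87.4929 Y72.9815
M5
G00 X0.0000 Y0.0000

Since the viewBox matches the mm dimensions, user units are millimetres directly. The only transform is the Y-flip y_m = 112.7880 − y_svg.

Shape 1 is a circle drawn with `<circle>`. Its stroke #ff00ff means cut at S879, F1486. After flipping Y the toolpath is (121.4078,23.4460) → (119.1291,31.9504) → (112.9034,38.1761) → (104.3990,40.4548) → (95.8946,38.1761) → (89.6689,31.9504) → (87.3902,23.4460) → (89.6689,14.9416) → (95.8946,8.7159) → (104.3990,6.4372) → (112.9034,8.7159) → (119.1291,14.9416) → (121.4078,23.4460), returning to the start.

Shape 2 is a cubic bezier drawn with `<path>`. Its stroke #0000ff means score at S394, F1251. After flipping Y the toolpath is (24.6780,55.9720) → (39.0153,62.6192) → (72.3953,60.6127) → (116.0421,53.2421) → (161.1798,43.7969) → (199.0327,35.5666) → (220.8248,31.8407).

Shape 3 is a line segment drawn with `<polyline>`. Its stroke #ff00ff means cut at S879, F1486. After flipping Y the toolpath is (157.0094,75.8654) → (226.4341,54.2381).

Shape 4 is a rectangle drawn with `<polygon>`. Its stroke #0000ff means score at S394, F1251. After flipping Y the toolpath is (87.4929,72.9815) → (104.6318,72.9815) → (104.6318,44.5860) → (87.4929,44.5860) → (87.4929,72.9815), returning to the start.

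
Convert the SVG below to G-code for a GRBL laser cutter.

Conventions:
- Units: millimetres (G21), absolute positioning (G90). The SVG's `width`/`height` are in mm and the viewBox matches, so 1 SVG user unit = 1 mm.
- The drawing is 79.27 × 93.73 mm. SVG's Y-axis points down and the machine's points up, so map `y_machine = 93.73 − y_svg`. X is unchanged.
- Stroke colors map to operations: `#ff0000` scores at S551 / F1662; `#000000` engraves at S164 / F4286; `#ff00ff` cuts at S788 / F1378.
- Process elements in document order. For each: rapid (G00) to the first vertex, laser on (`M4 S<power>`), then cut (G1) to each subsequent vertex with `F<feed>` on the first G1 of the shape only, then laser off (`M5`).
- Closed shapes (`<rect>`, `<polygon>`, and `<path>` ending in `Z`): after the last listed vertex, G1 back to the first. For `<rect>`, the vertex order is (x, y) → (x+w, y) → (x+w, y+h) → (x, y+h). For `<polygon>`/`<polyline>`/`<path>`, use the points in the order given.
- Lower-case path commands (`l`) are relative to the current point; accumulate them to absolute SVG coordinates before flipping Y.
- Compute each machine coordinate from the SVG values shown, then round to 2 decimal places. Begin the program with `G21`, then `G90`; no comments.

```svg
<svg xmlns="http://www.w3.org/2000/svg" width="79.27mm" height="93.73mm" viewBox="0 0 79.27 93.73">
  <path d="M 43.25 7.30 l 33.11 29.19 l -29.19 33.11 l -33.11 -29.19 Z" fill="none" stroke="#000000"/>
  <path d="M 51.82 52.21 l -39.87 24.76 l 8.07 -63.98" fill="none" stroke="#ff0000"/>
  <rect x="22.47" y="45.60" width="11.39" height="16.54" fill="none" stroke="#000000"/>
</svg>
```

G21
G90
G00 X43.25 Y86.43
M4 S164
G1 X76.36 Y57.24 F4286
G1 X47.17 Y24.13
G1 X14.06 Y53.32
G1 X43.25 Y86.43
M5
G00 X51.82 Y41.52
M4 S551
G1 X11.95 Y16.76 F1662
G1 X20.02 Y80.74
M5
G00 X22.47 Y48.13
M4 S164
G1 X33.86 Y48.13 F4286
G1 X33.86 Y31.59
G1 X22.47 Y31.59
G1 X22.47 Y48.13
M5

1 u = 1 mm; y_m = 93.73 − y.

[1] `<path>` regular polygon, #000000→engrave S164 F4286: (43.25,86.43) → (76.36,57.24) → (47.17,24.13) → (14.06,53.32) → (43.25,86.43) (closed)

[2] `<path>` open polyline, #ff0000→score S551 F1662: (51.82,41.52) → (11.95,16.76) → (20.02,80.74)

[3] `<rect>` rectangle, #000000→engrave S164 F4286: (22.47,48.13) → (33.86,48.13) → (33.86,31.59) → (22.47,31.59) → (22.47,48.13) (closed)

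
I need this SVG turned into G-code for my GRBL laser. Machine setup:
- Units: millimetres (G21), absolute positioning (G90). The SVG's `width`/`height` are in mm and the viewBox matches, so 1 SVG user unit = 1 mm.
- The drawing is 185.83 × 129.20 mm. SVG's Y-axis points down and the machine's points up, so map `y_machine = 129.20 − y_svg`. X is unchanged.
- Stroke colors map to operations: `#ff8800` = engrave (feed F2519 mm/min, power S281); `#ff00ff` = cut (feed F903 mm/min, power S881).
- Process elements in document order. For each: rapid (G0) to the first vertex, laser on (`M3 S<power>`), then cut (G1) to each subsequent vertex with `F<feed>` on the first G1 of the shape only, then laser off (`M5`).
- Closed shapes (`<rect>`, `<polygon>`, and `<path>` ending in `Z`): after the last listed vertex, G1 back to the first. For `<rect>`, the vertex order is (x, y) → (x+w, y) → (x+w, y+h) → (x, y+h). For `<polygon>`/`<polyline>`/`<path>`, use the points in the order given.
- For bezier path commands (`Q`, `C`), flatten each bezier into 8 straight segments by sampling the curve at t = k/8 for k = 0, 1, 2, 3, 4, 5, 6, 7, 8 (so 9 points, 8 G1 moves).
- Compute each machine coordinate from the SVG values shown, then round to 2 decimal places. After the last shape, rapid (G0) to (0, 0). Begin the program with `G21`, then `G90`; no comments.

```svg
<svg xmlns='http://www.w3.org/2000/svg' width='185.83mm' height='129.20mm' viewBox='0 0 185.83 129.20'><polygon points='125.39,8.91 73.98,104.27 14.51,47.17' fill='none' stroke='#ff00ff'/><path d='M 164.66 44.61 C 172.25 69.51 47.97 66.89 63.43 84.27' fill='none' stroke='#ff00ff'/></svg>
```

viewBox `0 0 185.83 129.20` with mm width/height → 1 unit = 1 mm. Flip: y_m = 129.20 − y_svg.

**Shape 1** — `<polygon>` closed polygon, stroke `#ff00ff` → cut (S881, F903). Machine vertices: (125.39,120.29) → (73.98,24.93) → (14.51,82.03) → (125.39,120.29). Closed: final G1 returns to the first vertex.

**Shape 2** — `<path>` cubic bezier, stroke `#ff00ff` → cut (S881, F903). Control points (SVG): P0=(164.66,44.61), P1=(172.25,69.51), P2=(47.97,66.89), P3=(63.43,84.27); sampled at t=k/8. Machine vertices: (164.66,84.59) → (161.86,76.45) → (149.87,70.33) → (131.89,65.68) → (111.09,61.94) → (90.67,58.55) → (73.79,54.96) → (63.65,50.60) → (63.43,44.93). Open path.

G21
G90
G0 X125.39 Y120.29
M3 S881
G1 X73.98 Y24.93 F903
G1 X14.51 Y82.03
G1 X125.39 Y120.29
M5
G0 X164.66 Y84.59
M3 S881
G1 X161.86 Y76.45 F903
G1 X149.87 Y70.33
G1 X131.89 Y65.68
G1 X111.09 Y61.94
G1 X90.67 Y58.55
G1 X73.79 Y54.96
G1 X63.65 Y50.60
G1 X63.43 Y44.93
M5
G0 X0.00 Y0.00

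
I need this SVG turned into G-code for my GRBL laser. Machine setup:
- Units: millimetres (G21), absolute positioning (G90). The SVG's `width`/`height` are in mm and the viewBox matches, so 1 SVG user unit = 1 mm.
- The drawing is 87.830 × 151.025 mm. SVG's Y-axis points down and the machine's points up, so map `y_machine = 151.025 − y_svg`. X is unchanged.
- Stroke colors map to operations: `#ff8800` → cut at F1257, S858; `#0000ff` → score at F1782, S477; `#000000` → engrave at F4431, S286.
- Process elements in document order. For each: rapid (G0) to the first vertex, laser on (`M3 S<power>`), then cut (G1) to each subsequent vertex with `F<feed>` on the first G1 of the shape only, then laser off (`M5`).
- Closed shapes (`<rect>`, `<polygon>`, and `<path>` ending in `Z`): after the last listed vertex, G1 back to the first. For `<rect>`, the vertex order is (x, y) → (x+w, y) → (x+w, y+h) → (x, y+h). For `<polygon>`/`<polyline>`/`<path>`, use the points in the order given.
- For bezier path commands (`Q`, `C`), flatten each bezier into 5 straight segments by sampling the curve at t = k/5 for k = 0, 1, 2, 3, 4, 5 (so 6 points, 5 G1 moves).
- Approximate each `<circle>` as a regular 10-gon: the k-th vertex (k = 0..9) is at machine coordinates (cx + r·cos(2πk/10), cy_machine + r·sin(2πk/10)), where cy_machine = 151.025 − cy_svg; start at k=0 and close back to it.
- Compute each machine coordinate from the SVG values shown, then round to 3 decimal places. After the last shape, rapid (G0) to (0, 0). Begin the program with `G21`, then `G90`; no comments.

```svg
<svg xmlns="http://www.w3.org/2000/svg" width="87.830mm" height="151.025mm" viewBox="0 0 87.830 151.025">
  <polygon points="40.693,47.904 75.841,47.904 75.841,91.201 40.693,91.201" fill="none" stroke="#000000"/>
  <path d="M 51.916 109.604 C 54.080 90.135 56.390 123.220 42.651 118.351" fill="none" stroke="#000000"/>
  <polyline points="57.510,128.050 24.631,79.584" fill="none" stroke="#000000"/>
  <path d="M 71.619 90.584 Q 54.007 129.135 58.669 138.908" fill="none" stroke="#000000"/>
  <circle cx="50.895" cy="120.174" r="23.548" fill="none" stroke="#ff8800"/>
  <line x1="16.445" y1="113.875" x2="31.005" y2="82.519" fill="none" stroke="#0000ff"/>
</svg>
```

1 u = 1 mm; y_m = 151.025 − y.

[1] `<polygon>` rectangle, #000000→engrave S286 F4431: (40.693,103.121) → (75.841,103.121) → (75.841,59.824) → (40.693,59.824) → (40.693,103.121) (closed)

[2] `<path>` cubic bezier, #000000→engrave S286 F4431: (51.916,41.421) → (53.102,47.520) → (53.546,45.350) → (52.471,39.257) → (49.098,33.583) → (42.651,32.674)

[3] `<polyline>` line segment, #000000→engrave S286 F4431: (57.510,22.975) → (24.631,71.441)

[4] `<path>` quadratic bezier, #000000→engrave S286 F4431: (71.619,60.441) → (65.465,46.172) → (61.093,34.205) → (58.503,24.540) → (57.695,17.177) → (58.669,12.117)

[5] `<circle>` circle, #ff8800→cut S858 F1257: (74.443,30.851) → (69.946,44.692) → (58.172,53.246) → (43.618,53.246) → (31.844,44.692) → (27.347,30.851) → (31.844,17.010) → (43.618,8.456) → (58.172,8.456) → (69.946,17.010) → (74.443,30.851) (closed)

[6] `<line>` line segment, #0000ff→score S477 F1782: (16.445,37.150) → (31.005,68.506)

G21
G90
G0 X40.693 Y103.121
M3 S286
G1 X75.841 Y103.121 F4431
G1 X75.841 Y59.824
G1 X40.693 Y59.824
G1 X40.693 Y103.121
M5
G0 X51.916 Y41.421
M3 S286
G1 X53.102 Y47.520 F4431
G1 X53.546 Y45.350
G1 X52.471 Y39.257
G1 X49.098 Y33.583
G1 X42.651 Y32.674
M5
G0 X57.510 Y22.975
M3 S286
G1 X24.631 Y71.441 F4431
M5
G0 X71.619 Y60.441
M3 S286
G1 X65.465 Y46.172 F4431
G1 X61.093 Y34.205
G1 X58.503 Y24.540
G1 X57.695 Y17.177
G1 X58.669 Y12.117
M5
G0 X74.443 Y30.851
M3 S858
G1 X69.946 Y44.692 F1257
G1 X58.172 Y53.246
G1 X43.618 Y53.246
G1 X31.844 Y44.692
G1 X27.347 Y30.851
G1 X31.844 Y17.010
G1 X43.618 Y8.456
G1 X58.172 Y8.456
G1 X69.946 Y17.010
G1 X74.443 Y30.851
M5
G0 X16.445 Y37.150
M3 S477
G1 X31.005 Y68.506 F1782
M5
G0 X0.000 Y0.000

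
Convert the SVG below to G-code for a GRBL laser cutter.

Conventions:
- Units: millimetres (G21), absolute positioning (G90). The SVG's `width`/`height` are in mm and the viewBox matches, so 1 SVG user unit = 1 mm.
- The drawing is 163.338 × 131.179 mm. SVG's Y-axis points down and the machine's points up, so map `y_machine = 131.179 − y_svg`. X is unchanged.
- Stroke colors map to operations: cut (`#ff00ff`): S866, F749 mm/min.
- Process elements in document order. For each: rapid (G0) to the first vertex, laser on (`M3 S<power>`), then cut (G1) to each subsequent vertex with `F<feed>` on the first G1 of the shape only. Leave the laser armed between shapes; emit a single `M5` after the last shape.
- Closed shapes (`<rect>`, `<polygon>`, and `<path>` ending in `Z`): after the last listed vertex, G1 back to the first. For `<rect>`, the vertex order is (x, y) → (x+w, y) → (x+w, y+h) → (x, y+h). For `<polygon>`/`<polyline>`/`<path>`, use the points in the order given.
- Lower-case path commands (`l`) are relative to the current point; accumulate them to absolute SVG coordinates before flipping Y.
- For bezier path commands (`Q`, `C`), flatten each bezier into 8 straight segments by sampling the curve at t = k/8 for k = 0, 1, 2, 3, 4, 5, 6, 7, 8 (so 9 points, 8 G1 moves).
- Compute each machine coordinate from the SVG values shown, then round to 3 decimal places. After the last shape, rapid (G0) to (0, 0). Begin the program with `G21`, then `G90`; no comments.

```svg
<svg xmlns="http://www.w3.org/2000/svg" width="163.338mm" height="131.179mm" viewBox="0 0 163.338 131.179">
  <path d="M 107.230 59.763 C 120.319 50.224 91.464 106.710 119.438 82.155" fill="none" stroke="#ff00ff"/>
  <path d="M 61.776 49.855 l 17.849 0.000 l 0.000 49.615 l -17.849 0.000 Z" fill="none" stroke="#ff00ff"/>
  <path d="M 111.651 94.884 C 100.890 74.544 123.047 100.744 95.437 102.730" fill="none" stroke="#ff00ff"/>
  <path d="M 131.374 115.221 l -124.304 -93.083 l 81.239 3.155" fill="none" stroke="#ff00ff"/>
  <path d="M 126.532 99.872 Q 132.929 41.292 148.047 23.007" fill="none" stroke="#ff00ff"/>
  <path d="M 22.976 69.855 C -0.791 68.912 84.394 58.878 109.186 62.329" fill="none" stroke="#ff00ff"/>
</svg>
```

G21
G90
G0 X107.230 Y71.416
M3 S866
G1 X110.365 Y72.185 F749
G1 X110.726 Y68.488
G1 X109.469 Y62.049
G1 X107.752 Y54.589
G1 X106.733 Y47.833
G1 X107.570 Y43.505
G1 X111.419 Y43.327
G1 X119.438 Y49.024
G0 X61.776 Y81.324
M3 S866
G1 X79.625 Y81.324 F749
G1 X79.625 Y31.709
G1 X61.776 Y31.709
G1 X61.776 Y81.324
G0 X111.651 Y36.295
M3 S866
G1 X108.997 Y41.879 F749
G1 X108.460 Y43.929
G1 X109.072 Y43.275
G1 X109.862 Y40.744
G1 X109.863 Y37.167
G1 X108.105 Y33.373
G1 X103.619 Y30.191
G1 X95.437 Y28.449
G0 X131.374 Y15.958
M3 S866
G1 X7.070 Y109.041 F749
G1 X88.309 Y105.886
G0 X126.532 Y31.307
M3 S866
G1 X128.268 Y45.322 F749
G1 X130.276 Y58.079
G1 X132.556 Y69.576
G1 X135.109 Y79.813
G1 X137.935 Y88.792
G1 X141.033 Y96.511
G1 X144.404 Y102.971
G1 X148.047 Y108.172
G0 X22.976 Y61.324
M3 S866
G1 X18.840 Y62.060 F749
G1 X22.933 Y63.383
G1 X33.272 Y65.030
G1 X47.871 Y66.735
G1 X64.747 Y68.234
G1 X81.914 Y69.263
G1 X97.389 Y69.556
G1 X109.186 Y68.850
M5
G0 X0.000 Y0.000

1 u = 1 mm; y_m = 131.179 − y.

[1] `<path>` cubic bezier, #ff00ff→cut S866 F749: (107.230,71.416) → (110.365,72.185) → (110.726,68.488) → (109.469,62.049) → (107.752,54.589) → (106.733,47.833) → (107.570,43.505) → (111.419,43.327) → (119.438,49.024)

[2] `<path>` rectangle, #ff00ff→cut S866 F749: (61.776,81.324) → (79.625,81.324) → (79.625,31.709) → (61.776,31.709) → (61.776,81.324) (closed)

[3] `<path>` cubic bezier, #ff00ff→cut S866 F749: (111.651,36.295) → (108.997,41.879) → (108.460,43.929) → (109.072,43.275) → (109.862,40.744) → (109.863,37.167) → (108.105,33.373) → (103.619,30.191) → (95.437,28.449)

[4] `<path>` open polyline, #ff00ff→cut S866 F749: (131.374,15.958) → (7.070,109.041) → (88.309,105.886)

[5] `<path>` quadratic bezier, #ff00ff→cut S866 F749: (126.532,31.307) → (128.268,45.322) → (130.276,58.079) → (132.556,69.576) → (135.109,79.813) → (137.935,88.792) → (141.033,96.511) → (144.404,102.971) → (148.047,108.172)

[6] `<path>` cubic bezier, #ff00ff→cut S866 F749: (22.976,61.324) → (18.840,62.060) → (22.933,63.383) → (33.272,65.030) → (47.871,66.735) → (64.747,68.234) → (81.914,69.263) → (97.389,69.556) → (109.186,68.850)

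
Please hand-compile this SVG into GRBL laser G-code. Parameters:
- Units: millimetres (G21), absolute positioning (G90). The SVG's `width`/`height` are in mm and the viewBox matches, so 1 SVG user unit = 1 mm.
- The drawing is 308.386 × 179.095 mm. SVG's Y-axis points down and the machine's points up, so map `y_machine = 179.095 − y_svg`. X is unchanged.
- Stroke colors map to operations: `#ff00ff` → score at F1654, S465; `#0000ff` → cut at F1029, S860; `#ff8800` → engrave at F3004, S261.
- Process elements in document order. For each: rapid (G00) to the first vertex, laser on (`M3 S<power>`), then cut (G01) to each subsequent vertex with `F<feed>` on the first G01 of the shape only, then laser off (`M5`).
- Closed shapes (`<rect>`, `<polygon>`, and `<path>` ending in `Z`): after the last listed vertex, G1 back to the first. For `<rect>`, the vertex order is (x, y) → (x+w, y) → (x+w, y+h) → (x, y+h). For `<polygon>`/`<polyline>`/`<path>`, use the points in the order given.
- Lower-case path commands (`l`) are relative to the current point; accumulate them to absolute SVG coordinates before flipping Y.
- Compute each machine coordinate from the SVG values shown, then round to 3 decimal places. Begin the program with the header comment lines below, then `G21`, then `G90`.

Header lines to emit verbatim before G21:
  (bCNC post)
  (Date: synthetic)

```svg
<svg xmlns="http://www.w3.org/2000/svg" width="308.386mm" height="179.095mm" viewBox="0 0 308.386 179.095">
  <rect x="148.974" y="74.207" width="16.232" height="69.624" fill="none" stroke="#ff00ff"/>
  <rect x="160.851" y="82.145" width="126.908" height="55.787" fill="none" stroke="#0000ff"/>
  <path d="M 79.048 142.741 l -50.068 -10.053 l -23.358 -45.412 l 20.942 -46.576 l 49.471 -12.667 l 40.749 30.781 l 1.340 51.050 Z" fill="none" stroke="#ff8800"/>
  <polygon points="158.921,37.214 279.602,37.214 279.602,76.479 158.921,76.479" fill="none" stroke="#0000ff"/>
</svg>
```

Since the viewBox matches the mm dimensions, user units are millimetres directly. The only transform is the Y-flip y_m = 179.095 − y_svg.

Shape 1 is a rectangle drawn with `<rect>`. Its stroke #ff00ff means score at S465, F1654. After flipping Y the toolpath is (148.974,104.888) → (165.206,104.888) → (165.206,35.264) → (148.974,35.264) → (148.974,104.888), returning to the start.

Shape 2 is a rectangle drawn with `<rect>`. Its stroke #0000ff means cut at S860, F1029. After flipping Y the toolpath is (160.851,96.950) → (287.759,96.950) → (287.759,41.163) → (160.851,41.163) → (160.851,96.950), returning to the start.

Shape 3 is a regular polygon drawn with `<path>`. Its stroke #ff8800 means engrave at S261, F3004. After flipping Y the toolpath is (79.048,36.354) → (28.980,46.407) → (5.622,91.819) → (26.564,138.395) → (76.035,151.062) → (116.784,120.281) → (118.124,69.231) → (79.048,36.354), returning to the start.

Shape 4 is a rectangle drawn with `<polygon>`. Its stroke #0000ff means cut at S860, F1029. After flipping Y the toolpath is (158.921,141.881) → (279.602,141.881) → (279.602,102.616) → (158.921,102.616) → (158.921,141.881), returning to the start.

(bCNC post)
(Date: synthetic)
G21
G90
G00 X148.974 Y104.888
M3 S465
G01 X165.206 Y104.888 F1654
G01 X165.206 Y35.264
G01 X148.974 Y35.264
G01 X148.974 Y104.888
M5
G00 X160.851 Y96.950
M3 S860
G01 X287.759 Y96.950 F1029
G01 X287.759 Y41.163
G01 X160.851 Y41.163
G01 X160.851 Y96.950
M5
G00 X79.048 Y36.354
M3 S261
G01 X28.980 Y46.407 F3004
G01 X5.622 Y91.819
G01 X26.564 Y138.395
G01 X76.035 Y151.062
G01 X116.784 Y120.281
G01 X118.124 Y69.231
G01 X79.048 Y36.354
M5
G00 X158.921 Y141.881
M3 S860
G01 X279.602 Y141.881 F1029
G01 X279.602 Y102.616
G01 X158.921 Y102.616
G01 X158.921 Y141.881
M5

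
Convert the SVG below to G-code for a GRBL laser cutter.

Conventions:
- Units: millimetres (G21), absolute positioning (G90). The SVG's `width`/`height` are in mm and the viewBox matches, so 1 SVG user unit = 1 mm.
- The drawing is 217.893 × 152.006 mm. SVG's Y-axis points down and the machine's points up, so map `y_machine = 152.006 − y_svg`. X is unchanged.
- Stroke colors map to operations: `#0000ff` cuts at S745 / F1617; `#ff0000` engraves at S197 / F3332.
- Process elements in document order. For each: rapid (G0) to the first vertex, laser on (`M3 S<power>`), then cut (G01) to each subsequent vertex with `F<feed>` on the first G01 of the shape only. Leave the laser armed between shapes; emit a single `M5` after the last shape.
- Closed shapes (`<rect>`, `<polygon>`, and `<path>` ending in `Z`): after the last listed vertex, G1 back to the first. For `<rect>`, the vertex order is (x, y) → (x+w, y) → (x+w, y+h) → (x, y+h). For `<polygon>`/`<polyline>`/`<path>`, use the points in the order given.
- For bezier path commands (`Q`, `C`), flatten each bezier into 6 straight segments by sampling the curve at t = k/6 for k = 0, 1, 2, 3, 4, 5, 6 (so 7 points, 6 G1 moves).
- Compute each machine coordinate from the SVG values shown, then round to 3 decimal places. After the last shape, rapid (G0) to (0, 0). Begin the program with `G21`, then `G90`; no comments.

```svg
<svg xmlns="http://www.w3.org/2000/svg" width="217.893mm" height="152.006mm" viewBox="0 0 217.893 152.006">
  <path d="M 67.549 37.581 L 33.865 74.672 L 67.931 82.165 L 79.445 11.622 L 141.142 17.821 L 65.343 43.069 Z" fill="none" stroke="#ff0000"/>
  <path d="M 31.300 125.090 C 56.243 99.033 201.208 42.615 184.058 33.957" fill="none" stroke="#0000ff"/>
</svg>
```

viewBox `0 0 217.893 152.006` with mm width/height → 1 unit = 1 mm. Flip: y_m = 152.006 − y_svg.

**Shape 1** — `<path>` closed polygon, stroke `#ff0000` → engrave (S197, F3332). Machine vertices: (67.549,114.425) → (33.865,77.334) → (67.931,69.841) → (79.445,140.384) → (141.142,134.185) → (65.343,108.937) → (67.549,114.425). Closed: final G1 returns to the first vertex.

**Shape 2** — `<path>` cubic bezier, stroke `#0000ff` → cut (S745, F1617). Control points (SVG): P0=(31.300,125.090), P1=(56.243,99.033), P2=(201.208,42.615), P3=(184.058,33.957); sampled at t=k/6. Machine vertices: (31.300,26.916) → (52.467,42.113) → (85.801,60.200) → (123.464,79.007) → (157.619,96.364) → (180.430,110.102) → (184.058,118.049). Open path.

G21
G90
G0 X67.549 Y114.425
M3 S197
G01 X33.865 Y77.334 F3332
G01 X67.931 Y69.841
G01 X79.445 Y140.384
G01 X141.142 Y134.185
G01 X65.343 Y108.937
G01 X67.549 Y114.425
G0 X31.300 Y26.916
M3 S745
G01 X52.467 Y42.113 F1617
G01 X85.801 Y60.200
G01 X123.464 Y79.007
G01 X157.619 Y96.364
G01 X180.430 Y110.102
G01 X184.058 Y118.049
M5
G0 X0.000 Y0.000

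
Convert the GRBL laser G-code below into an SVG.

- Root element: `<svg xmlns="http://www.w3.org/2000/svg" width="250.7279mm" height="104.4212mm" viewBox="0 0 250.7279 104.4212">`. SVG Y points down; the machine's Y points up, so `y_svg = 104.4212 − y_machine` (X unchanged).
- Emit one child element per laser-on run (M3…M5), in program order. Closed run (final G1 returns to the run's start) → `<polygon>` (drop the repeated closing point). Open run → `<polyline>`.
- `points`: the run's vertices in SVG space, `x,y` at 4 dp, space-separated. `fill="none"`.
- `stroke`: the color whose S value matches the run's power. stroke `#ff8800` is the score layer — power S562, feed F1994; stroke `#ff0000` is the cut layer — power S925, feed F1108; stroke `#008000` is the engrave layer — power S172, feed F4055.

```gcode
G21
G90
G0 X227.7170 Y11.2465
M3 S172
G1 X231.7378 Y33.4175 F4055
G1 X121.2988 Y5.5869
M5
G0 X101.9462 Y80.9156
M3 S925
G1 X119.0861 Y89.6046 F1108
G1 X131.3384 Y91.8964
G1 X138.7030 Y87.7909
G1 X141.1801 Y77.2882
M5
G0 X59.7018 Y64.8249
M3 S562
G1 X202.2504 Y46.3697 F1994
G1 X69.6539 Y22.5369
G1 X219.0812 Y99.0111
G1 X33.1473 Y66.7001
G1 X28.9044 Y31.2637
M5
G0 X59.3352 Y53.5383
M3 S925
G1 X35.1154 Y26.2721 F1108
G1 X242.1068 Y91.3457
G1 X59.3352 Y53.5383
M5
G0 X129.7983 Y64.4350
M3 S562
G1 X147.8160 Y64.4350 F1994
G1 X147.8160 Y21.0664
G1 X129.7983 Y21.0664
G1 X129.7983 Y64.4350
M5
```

Each laser-on run becomes one SVG element. Flip Y back into SVG space with y_svg = 104.4212 − y_machine.

Run 1: the run's S172 means `#008000` (engrave). The run is open, so emit a `<polyline>` with points (Y-flipped): 227.7170,93.1747 231.7378,71.0037 121.2988,98.8343.

Run 2: the run's S925 means `#ff0000` (cut). The run is open, so emit a `<polyline>` with points (Y-flipped): 101.9462,23.5056 119.0861,14.8166 131.3384,12.5248 138.7030,16.6303 141.1801,27.1330.

Run 3: the run's S562 means `#ff8800` (score). The run is open, so emit a `<polyline>` with points (Y-flipped): 59.7018,39.5963 202.2504,58.0515 69.6539,81.8843 219.0812,5.4101 33.1473,37.7211 28.9044,73.1575.

Run 4: S925 ⇒ cut layer `#ff0000`. The run returns to its start, so emit a `<polygon>` with points (Y-flipped): 59.3352,50.8829 35.1154,78.1491 242.1068,13.0755.

Run 5: S562 ⇒ score layer `#ff8800`. The run returns to its start, so emit a `<polygon>` with points (Y-flipped): 129.7983,39.9862 147.8160,39.9862 147.8160,83.3548 129.7983,83.3548.

<svg xmlns="http://www.w3.org/2000/svg" width="250.7279mm" height="104.4212mm" viewBox="0 0 250.7279 104.4212">
  <polyline points="227.7170,93.1747 231.7378,71.0037 121.2988,98.8343" fill="none" stroke="#008000"/>
  <polyline points="101.9462,23.5056 119.0861,14.8166 131.3384,12.5248 138.7030,16.6303 141.1801,27.1330" fill="none" stroke="#ff0000"/>
  <polyline points="59.7018,39.5963 202.2504,58.0515 69.6539,81.8843 219.0812,5.4101 33.1473,37.7211 28.9044,73.1575" fill="none" stroke="#ff8800"/>
  <polygon points="59.3352,50.8829 35.1154,78.1491 242.1068,13.0755" fill="none" stroke="#ff0000"/>
  <polygon points="129.7983,39.9862 147.8160,39.9862 147.8160,83.3548 129.7983,83.3548" fill="none" stroke="#ff8800"/>
</svg>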